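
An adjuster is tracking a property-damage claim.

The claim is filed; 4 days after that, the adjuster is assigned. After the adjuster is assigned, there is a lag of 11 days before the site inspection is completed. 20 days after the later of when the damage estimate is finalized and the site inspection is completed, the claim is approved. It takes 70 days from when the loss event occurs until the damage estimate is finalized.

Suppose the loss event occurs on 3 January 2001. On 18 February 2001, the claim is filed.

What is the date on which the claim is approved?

3 April 2001

The loss event occurs: Jan 3, 2001.
The damage estimate is finalized: Jan 3, 2001 + 70 days = Mar 14, 2001.
The claim is filed: Feb 18, 2001.
The adjuster is assigned: Feb 18, 2001 + 4 days = Feb 22, 2001.
The site inspection is completed: Feb 22, 2001 + 11 days = Mar 5, 2001.
Both prerequisites met — the damage estimate is finalized (Mar 14, 2001), the site inspection is completed (Mar 5, 2001); the later is Mar 14, 2001.
The claim is approved: Mar 14, 2001 + 20 days = Apr 3, 2001.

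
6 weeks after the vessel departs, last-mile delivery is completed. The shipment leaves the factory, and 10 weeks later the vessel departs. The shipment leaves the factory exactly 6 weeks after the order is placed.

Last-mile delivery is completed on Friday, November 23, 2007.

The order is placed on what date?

Friday, June 22, 2007

Last-mile delivery is completed: Nov 23, 2007.
The vessel departs: Nov 23, 2007 − 6 weeks = Oct 12, 2007.
The shipment leaves the factory: Oct 12, 2007 − 10 weeks = Aug 3, 2007.
The order is placed: Aug 3, 2007 − 6 weeks = Jun 22, 2007.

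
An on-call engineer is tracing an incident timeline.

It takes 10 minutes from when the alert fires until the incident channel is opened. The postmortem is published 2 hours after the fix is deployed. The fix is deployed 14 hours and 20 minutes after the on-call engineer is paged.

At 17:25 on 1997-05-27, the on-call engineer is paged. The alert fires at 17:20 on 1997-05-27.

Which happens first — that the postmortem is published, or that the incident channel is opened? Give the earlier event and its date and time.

The incident channel is opened — 17:30 on 1997-05-27

The on-call engineer is paged: 17:25 May 27, 1997.
The fix is deployed: 17:25 May 27, 1997 + 14h20m = 07:45 May 28, 1997.
The postmortem is published: 07:45 May 28, 1997 + 2h = 09:45 May 28, 1997.
The alert fires: 17:20 May 27, 1997.
The incident channel is opened: 17:20 May 27, 1997 + 10m = 17:30 May 27, 1997.
Comparing: the postmortem is published at 09:45 May 28, 1997 vs the incident channel is opened at 17:30 May 27, 1997. Earlier: the incident channel is opened.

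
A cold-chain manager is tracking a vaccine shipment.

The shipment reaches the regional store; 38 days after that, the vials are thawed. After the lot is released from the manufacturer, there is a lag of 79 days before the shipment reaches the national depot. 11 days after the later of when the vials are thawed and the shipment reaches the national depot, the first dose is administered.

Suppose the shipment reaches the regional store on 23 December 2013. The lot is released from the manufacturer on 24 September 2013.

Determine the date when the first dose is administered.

10 February 2014

The shipment reaches the regional store: Dec 23, 2013.
The vials are thawed: Dec 23, 2013 + 38 days = Jan 30, 2014.
The lot is released from the manufacturer: Sep 24, 2013.
The shipment reaches the national depot: Sep 24, 2013 + 79 days = Dec 12, 2013.
Both prerequisites met — the vials are thawed (Jan 30, 2014), the shipment reaches the national depot (Dec 12, 2013); the later is Jan 30, 2014.
The first dose is administered: Jan 30, 2014 + 11 days = Feb 10, 2014.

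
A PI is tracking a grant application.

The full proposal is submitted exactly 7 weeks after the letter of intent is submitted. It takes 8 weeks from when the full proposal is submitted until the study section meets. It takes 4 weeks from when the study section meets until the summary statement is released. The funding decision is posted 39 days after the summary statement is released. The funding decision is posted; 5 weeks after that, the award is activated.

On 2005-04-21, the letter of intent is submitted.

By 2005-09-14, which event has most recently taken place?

The summary statement is released

The letter of intent is submitted: Apr 21, 2005.
The full proposal is submitted: Apr 21, 2005 + 7 weeks = Jun 9, 2005.
The study section meets: Jun 9, 2005 + 8 weeks = Aug 4, 2005.
The summary statement is released: Aug 4, 2005 + 4 weeks = Sep 1, 2005.
The funding decision is posted: Sep 1, 2005 + 39 days = Oct 10, 2005.
The award is activated: Oct 10, 2005 + 5 weeks = Nov 14, 2005.
Sep 14, 2005 falls between when the summary statement is released (Sep 1, 2005) and when the funding decision is posted (Oct 10, 2005).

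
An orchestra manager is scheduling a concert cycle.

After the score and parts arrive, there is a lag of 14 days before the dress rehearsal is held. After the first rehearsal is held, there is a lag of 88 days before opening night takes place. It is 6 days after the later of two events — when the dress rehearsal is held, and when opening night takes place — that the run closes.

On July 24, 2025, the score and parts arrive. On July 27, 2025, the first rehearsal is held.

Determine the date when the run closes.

October 29, 2025

The score and parts arrive: Jul 24, 2025.
The dress rehearsal is held: Jul 24, 2025 + 14 days = Aug 7, 2025.
The first rehearsal is held: Jul 27, 2025.
Opening night takes place: Jul 27, 2025 + 88 days = Oct 23, 2025.
Both prerequisites met — the dress rehearsal is held (Aug 7, 2025), opening night takes place (Oct 23, 2025); the later is Oct 23, 2025.
The run closes: Oct 23, 2025 + 6 days = Oct 29, 2025.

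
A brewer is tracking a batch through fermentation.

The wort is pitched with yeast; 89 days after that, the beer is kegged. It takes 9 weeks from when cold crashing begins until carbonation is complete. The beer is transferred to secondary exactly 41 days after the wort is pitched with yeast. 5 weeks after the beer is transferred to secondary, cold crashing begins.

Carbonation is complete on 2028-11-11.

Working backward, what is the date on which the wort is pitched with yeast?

2028-06-25

Carbonation is complete: Nov 11, 2028.
Cold crashing begins: Nov 11, 2028 − 9 weeks = Sep 9, 2028.
The beer is transferred to secondary: Sep 9, 2028 − 5 weeks = Aug 5, 2028.
The wort is pitched with yeast: Aug 5, 2028 − 41 days = Jun 25, 2028.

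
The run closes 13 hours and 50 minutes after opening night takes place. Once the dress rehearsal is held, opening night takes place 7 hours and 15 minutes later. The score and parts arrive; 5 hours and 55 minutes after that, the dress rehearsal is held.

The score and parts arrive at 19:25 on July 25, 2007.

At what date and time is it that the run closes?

22:25 on July 26, 2007

The score and parts arrive: 19:25 Jul 25, 2007.
The dress rehearsal is held: 19:25 Jul 25, 2007 + 5h55m = 01:20 Jul 26, 2007.
Opening night takes place: 01:20 Jul 26, 2007 + 7h15m = 08:35 Jul 26, 2007.
The run closes: 08:35 Jul 26, 2007 + 13h50m = 22:25 Jul 26, 2007.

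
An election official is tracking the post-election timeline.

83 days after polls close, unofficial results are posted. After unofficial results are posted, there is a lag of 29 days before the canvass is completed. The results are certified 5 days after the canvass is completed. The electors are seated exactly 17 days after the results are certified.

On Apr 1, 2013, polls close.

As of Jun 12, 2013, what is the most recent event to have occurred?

Polls close: Apr 1, 2013.
Unofficial results are posted: Apr 1, 2013 + 83 days = Jun 23, 2013.
The canvass is completed: Jun 23, 2013 + 29 days = Jul 22, 2013.
The results are certified: Jul 22, 2013 + 5 days = Jul 27, 2013.
The electors are seated: Jul 27, 2013 + 17 days = Aug 13, 2013.
Jun 12, 2013 falls between when polls close (Apr 1, 2013) and when unofficial results are posted (Jun 23, 2013).

Polls close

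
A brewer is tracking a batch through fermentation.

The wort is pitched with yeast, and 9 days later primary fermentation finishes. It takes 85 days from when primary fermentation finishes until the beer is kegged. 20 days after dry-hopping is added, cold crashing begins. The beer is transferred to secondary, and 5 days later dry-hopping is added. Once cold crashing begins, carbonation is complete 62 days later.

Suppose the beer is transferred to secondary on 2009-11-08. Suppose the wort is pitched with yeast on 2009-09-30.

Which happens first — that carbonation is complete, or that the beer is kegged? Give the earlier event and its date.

The beer is kegged — 2010-01-02

The beer is transferred to secondary: Nov 8, 2009.
Dry-hopping is added: Nov 8, 2009 + 5 days = Nov 13, 2009.
Cold crashing begins: Nov 13, 2009 + 20 days = Dec 3, 2009.
Carbonation is complete: Dec 3, 2009 + 62 days = Feb 3, 2010.
The wort is pitched with yeast: Sep 30, 2009.
Primary fermentation finishes: Sep 30, 2009 + 9 days = Oct 9, 2009.
The beer is kegged: Oct 9, 2009 + 85 days = Jan 2, 2010.
Comparing: carbonation is complete on Feb 3, 2010 vs the beer is kegged on Jan 2, 2010. Earlier: the beer is kegged.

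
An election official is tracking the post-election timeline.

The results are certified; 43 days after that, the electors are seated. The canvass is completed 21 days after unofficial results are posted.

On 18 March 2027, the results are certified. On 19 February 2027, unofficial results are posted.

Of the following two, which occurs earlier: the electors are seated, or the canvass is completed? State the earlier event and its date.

The canvass is completed — 12 March 2027

The results are certified: Mar 18, 2027.
The electors are seated: Mar 18, 2027 + 43 days = Apr 30, 2027.
Unofficial results are posted: Feb 19, 2027.
The canvass is completed: Feb 19, 2027 + 21 days = Mar 12, 2027.
Comparing: the electors are seated on Apr 30, 2027 vs the canvass is completed on Mar 12, 2027. Earlier: the canvass is completed.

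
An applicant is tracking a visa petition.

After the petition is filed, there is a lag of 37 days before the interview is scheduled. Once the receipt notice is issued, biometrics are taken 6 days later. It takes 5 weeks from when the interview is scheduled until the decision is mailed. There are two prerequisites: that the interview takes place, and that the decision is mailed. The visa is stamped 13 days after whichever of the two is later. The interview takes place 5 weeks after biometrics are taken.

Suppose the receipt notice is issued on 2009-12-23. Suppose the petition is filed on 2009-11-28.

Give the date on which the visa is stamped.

2010-02-21

The receipt notice is issued: Dec 23, 2009.
Biometrics are taken: Dec 23, 2009 + 6 days = Dec 29, 2009.
The interview takes place: Dec 29, 2009 + 5 weeks = Feb 2, 2010.
The petition is filed: Nov 28, 2009.
The interview is scheduled: Nov 28, 2009 + 37 days = Jan 4, 2010.
The decision is mailed: Jan 4, 2010 + 5 weeks = Feb 8, 2010.
Both prerequisites met — the interview takes place (Feb 2, 2010), the decision is mailed (Feb 8, 2010); the later is Feb 8, 2010.
The visa is stamped: Feb 8, 2010 + 13 days = Feb 21, 2010.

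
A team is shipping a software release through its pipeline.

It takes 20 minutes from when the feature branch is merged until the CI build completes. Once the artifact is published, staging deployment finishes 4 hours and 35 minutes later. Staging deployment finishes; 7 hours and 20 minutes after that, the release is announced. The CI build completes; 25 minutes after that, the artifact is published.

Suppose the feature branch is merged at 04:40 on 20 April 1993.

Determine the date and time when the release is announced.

The feature branch is merged: 04:40 Apr 20, 1993.
The CI build completes: 04:40 Apr 20, 1993 + 20m = 05:00 Apr 20, 1993.
The artifact is published: 05:00 Apr 20, 1993 + 25m = 05:25 Apr 20, 1993.
Staging deployment finishes: 05:25 Apr 20, 1993 + 4h35m = 10:00 Apr 20, 1993.
The release is announced: 10:00 Apr 20, 1993 + 7h20m = 17:20 Apr 20, 1993.

17:20 on 20 April 1993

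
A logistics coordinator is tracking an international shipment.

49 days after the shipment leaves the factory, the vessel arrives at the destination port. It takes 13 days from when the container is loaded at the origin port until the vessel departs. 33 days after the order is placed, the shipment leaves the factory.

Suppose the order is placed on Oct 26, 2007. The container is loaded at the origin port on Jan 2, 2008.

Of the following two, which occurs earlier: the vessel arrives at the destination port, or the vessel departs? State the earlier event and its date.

The vessel departs — Jan 15, 2008

The order is placed: Oct 26, 2007.
The shipment leaves the factory: Oct 26, 2007 + 33 days = Nov 28, 2007.
The vessel arrives at the destination port: Nov 28, 2007 + 49 days = Jan 16, 2008.
The container is loaded at the origin port: Jan 2, 2008.
The vessel departs: Jan 2, 2008 + 13 days = Jan 15, 2008.
Comparing: the vessel arrives at the destination port on Jan 16, 2008 vs the vessel departs on Jan 15, 2008. Earlier: the vessel departs.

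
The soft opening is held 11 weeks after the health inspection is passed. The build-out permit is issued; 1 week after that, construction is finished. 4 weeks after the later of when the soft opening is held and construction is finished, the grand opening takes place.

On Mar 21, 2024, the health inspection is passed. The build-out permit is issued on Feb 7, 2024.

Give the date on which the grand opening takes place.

The health inspection is passed: Mar 21, 2024.
The soft opening is held: Mar 21, 2024 + 11 weeks = Jun 6, 2024.
The build-out permit is issued: Feb 7, 2024.
Construction is finished: Feb 7, 2024 + 1 week = Feb 14, 2024.
Both prerequisites met — the soft opening is held (Jun 6, 2024), construction is finished (Feb 14, 2024); the later is Jun 6, 2024.
The grand opening takes place: Jun 6, 2024 + 4 weeks = Jul 4, 2024.

Jul 4, 2024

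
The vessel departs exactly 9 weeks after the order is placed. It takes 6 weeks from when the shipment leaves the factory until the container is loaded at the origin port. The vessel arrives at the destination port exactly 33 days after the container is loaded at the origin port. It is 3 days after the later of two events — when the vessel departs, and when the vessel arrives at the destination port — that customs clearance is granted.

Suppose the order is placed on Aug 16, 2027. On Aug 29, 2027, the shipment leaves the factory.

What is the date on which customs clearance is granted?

The order is placed: Aug 16, 2027.
The vessel departs: Aug 16, 2027 + 9 weeks = Oct 18, 2027.
The shipment leaves the factory: Aug 29, 2027.
The container is loaded at the origin port: Aug 29, 2027 + 6 weeks = Oct 10, 2027.
The vessel arrives at the destination port: Oct 10, 2027 + 33 days = Nov 12, 2027.
Both prerequisites met — the vessel departs (Oct 18, 2027), the vessel arrives at the destination port (Nov 12, 2027); the later is Nov 12, 2027.
Customs clearance is granted: Nov 12, 2027 + 3 days = Nov 15, 2027.

Nov 15, 2027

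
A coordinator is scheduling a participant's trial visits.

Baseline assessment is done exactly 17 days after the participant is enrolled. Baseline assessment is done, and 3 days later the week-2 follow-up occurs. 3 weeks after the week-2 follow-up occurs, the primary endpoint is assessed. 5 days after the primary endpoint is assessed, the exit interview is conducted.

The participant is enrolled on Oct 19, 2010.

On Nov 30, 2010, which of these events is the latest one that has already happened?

The primary endpoint is assessed

The participant is enrolled: Oct 19, 2010.
Baseline assessment is done: Oct 19, 2010 + 17 days = Nov 5, 2010.
The week-2 follow-up occurs: Nov 5, 2010 + 3 days = Nov 8, 2010.
The primary endpoint is assessed: Nov 8, 2010 + 3 weeks = Nov 29, 2010.
The exit interview is conducted: Nov 29, 2010 + 5 days = Dec 4, 2010.
Nov 30, 2010 falls between when the primary endpoint is assessed (Nov 29, 2010) and when the exit interview is conducted (Dec 4, 2010).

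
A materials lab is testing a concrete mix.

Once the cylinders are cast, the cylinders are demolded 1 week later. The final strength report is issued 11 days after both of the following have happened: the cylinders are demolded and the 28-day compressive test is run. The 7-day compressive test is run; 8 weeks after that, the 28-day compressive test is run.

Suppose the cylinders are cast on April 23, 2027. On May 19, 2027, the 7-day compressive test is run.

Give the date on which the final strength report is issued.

The cylinders are cast: Apr 23, 2027.
The cylinders are demolded: Apr 23, 2027 + 1 week = Apr 30, 2027.
The 7-day compressive test is run: May 19, 2027.
The 28-day compressive test is run: May 19, 2027 + 8 weeks = Jul 14, 2027.
Both prerequisites met — the cylinders are demolded (Apr 30, 2027), the 28-day compressive test is run (Jul 14, 2027); the later is Jul 14, 2027.
The final strength report is issued: Jul 14, 2027 + 11 days = Jul 25, 2027.

July 25, 2027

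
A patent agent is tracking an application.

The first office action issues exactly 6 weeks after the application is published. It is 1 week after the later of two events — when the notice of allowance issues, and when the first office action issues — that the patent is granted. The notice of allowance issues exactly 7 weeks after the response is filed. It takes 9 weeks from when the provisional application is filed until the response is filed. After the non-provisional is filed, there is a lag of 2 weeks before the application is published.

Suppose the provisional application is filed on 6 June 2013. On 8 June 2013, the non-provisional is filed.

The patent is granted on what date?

3 October 2013

The provisional application is filed: Jun 6, 2013.
The response is filed: Jun 6, 2013 + 9 weeks = Aug 8, 2013.
The notice of allowance issues: Aug 8, 2013 + 7 weeks = Sep 26, 2013.
The non-provisional is filed: Jun 8, 2013.
The application is published: Jun 8, 2013 + 2 weeks = Jun 22, 2013.
The first office action issues: Jun 22, 2013 + 6 weeks = Aug 3, 2013.
Both prerequisites met — the notice of allowance issues (Sep 26, 2013), the first office action issues (Aug 3, 2013); the later is Sep 26, 2013.
The patent is granted: Sep 26, 2013 + 1 week = Oct 3, 2013.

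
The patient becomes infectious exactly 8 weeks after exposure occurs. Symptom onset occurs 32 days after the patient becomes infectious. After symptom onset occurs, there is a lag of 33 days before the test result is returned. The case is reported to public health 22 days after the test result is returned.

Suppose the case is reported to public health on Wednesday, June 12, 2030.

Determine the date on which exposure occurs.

Sunday, January 20, 2030

The case is reported to public health: Jun 12, 2030.
The test result is returned: Jun 12, 2030 − 22 days = May 21, 2030.
Symptom onset occurs: May 21, 2030 − 33 days = Apr 18, 2030.
The patient becomes infectious: Apr 18, 2030 − 32 days = Mar 17, 2030.
Exposure occurs: Mar 17, 2030 − 8 weeks = Jan 20, 2030.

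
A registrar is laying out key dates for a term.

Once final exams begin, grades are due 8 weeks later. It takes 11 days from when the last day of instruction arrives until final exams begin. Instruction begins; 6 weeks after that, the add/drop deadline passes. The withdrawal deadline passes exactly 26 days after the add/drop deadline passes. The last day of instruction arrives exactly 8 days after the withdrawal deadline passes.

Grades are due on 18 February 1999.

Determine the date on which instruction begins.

Grades are due: Feb 18, 1999.
Final exams begin: Feb 18, 1999 − 8 weeks = Dec 24, 1998.
The last day of instruction arrives: Dec 24, 1998 − 11 days = Dec 13, 1998.
The withdrawal deadline passes: Dec 13, 1998 − 8 days = Dec 5, 1998.
The add/drop deadline passes: Dec 5, 1998 − 26 days = Nov 9, 1998.
Instruction begins: Nov 9, 1998 − 6 weeks = Sep 28, 1998.

28 September 1998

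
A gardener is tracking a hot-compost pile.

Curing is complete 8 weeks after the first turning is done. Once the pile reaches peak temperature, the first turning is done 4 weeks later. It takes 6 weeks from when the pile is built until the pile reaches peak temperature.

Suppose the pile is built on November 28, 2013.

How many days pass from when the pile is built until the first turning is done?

Causal path: the pile is built → the pile reaches peak temperature → the first turning is done.
Total delay along the path: 6 + 4 weeks = 10 weeks = 70 days.

70 days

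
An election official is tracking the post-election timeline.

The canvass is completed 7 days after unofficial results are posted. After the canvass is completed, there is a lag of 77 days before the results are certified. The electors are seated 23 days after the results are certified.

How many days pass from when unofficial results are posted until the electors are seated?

107 days

Causal path: unofficial results are posted → the canvass is completed → the results are certified → the electors are seated.
Total delay along the path: 7 + 77 + 23 = 107 days.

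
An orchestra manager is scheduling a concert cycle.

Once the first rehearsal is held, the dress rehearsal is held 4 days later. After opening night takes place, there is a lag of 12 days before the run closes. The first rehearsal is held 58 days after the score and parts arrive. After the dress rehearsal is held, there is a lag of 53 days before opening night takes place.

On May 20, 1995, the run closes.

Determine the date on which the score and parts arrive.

Jan 13, 1995

The run closes: May 20, 1995.
Opening night takes place: May 20, 1995 − 12 days = May 8, 1995.
The dress rehearsal is held: May 8, 1995 − 53 days = Mar 16, 1995.
The first rehearsal is held: Mar 16, 1995 − 4 days = Mar 12, 1995.
The score and parts arrive: Mar 12, 1995 − 58 days = Jan 13, 1995.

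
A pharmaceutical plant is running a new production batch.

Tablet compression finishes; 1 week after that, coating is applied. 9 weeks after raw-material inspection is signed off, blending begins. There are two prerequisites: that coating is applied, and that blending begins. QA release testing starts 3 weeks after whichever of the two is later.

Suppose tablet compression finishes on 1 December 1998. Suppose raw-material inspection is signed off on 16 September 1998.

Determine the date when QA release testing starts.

Tablet compression finishes: Dec 1, 1998.
Coating is applied: Dec 1, 1998 + 1 week = Dec 8, 1998.
Raw-material inspection is signed off: Sep 16, 1998.
Blending begins: Sep 16, 1998 + 9 weeks = Nov 18, 1998.
Both prerequisites met — coating is applied (Dec 8, 1998), blending begins (Nov 18, 1998); the later is Dec 8, 1998.
QA release testing starts: Dec 8, 1998 + 3 weeks = Dec 29, 1998.

29 December 1998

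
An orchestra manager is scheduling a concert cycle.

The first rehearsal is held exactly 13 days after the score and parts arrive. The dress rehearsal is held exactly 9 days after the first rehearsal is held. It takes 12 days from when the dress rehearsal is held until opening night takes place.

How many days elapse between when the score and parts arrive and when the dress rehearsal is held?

22 days

Causal path: the score and parts arrive → the first rehearsal is held → the dress rehearsal is held.
Total delay along the path: 13 + 9 = 22 days.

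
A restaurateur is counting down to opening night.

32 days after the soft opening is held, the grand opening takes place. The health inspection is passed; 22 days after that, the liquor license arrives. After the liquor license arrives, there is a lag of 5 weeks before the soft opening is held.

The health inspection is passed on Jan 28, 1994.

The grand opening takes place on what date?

The health inspection is passed: Jan 28, 1994.
The liquor license arrives: Jan 28, 1994 + 22 days = Feb 19, 1994.
The soft opening is held: Feb 19, 1994 + 5 weeks = Mar 26, 1994.
The grand opening takes place: Mar 26, 1994 + 32 days = Apr 27, 1994.

Apr 27, 1994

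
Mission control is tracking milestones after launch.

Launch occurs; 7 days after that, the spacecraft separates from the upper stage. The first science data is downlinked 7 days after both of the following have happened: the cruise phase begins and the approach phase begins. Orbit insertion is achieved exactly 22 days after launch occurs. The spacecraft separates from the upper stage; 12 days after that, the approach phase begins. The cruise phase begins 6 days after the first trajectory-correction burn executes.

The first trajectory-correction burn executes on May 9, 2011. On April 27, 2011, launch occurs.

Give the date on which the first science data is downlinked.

May 23, 2011

The first trajectory-correction burn executes: May 9, 2011.
The cruise phase begins: May 9, 2011 + 6 days = May 15, 2011.
Launch occurs: Apr 27, 2011.
The spacecraft separates from the upper stage: Apr 27, 2011 + 7 days = May 4, 2011.
The approach phase begins: May 4, 2011 + 12 days = May 16, 2011.
Both prerequisites met — the cruise phase begins (May 15, 2011), the approach phase begins (May 16, 2011); the later is May 16, 2011.
The first science data is downlinked: May 16, 2011 + 7 days = May 23, 2011.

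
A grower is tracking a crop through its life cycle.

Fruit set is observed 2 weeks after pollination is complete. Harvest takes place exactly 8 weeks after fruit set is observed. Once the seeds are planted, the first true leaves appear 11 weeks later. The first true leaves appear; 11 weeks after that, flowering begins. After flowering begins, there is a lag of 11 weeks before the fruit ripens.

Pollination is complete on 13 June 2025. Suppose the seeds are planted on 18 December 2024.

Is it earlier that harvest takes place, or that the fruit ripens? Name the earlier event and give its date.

The fruit ripens — 6 August 2025

Pollination is complete: Jun 13, 2025.
Fruit set is observed: Jun 13, 2025 + 2 weeks = Jun 27, 2025.
Harvest takes place: Jun 27, 2025 + 8 weeks = Aug 22, 2025.
The seeds are planted: Dec 18, 2024.
The first true leaves appear: Dec 18, 2024 + 11 weeks = Mar 5, 2025.
Flowering begins: Mar 5, 2025 + 11 weeks = May 21, 2025.
The fruit ripens: May 21, 2025 + 11 weeks = Aug 6, 2025.
Comparing: harvest takes place on Aug 22, 2025 vs the fruit ripens on Aug 6, 2025. Earlier: the fruit ripens.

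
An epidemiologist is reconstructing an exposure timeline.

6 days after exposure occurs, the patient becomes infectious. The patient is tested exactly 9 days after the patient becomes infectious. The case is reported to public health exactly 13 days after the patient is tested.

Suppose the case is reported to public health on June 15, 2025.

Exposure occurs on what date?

May 18, 2025

The case is reported to public health: Jun 15, 2025.
The patient is tested: Jun 15, 2025 − 13 days = Jun 2, 2025.
The patient becomes infectious: Jun 2, 2025 − 9 days = May 24, 2025.
Exposure occurs: May 24, 2025 − 6 days = May 18, 2025.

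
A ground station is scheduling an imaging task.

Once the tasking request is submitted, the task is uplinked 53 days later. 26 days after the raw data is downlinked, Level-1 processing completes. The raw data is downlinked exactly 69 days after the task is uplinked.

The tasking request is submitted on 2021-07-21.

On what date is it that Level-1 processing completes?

The tasking request is submitted: Jul 21, 2021.
The task is uplinked: Jul 21, 2021 + 53 days = Sep 12, 2021.
The raw data is downlinked: Sep 12, 2021 + 69 days = Nov 20, 2021.
Level-1 processing completes: Nov 20, 2021 + 26 days = Dec 16, 2021.

2021-12-16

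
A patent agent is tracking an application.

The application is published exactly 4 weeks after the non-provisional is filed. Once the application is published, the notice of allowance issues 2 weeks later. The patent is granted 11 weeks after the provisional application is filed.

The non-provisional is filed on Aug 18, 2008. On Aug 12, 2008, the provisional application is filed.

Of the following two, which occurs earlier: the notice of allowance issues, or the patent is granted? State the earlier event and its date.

The non-provisional is filed: Aug 18, 2008.
The application is published: Aug 18, 2008 + 4 weeks = Sep 15, 2008.
The notice of allowance issues: Sep 15, 2008 + 2 weeks = Sep 29, 2008.
The provisional application is filed: Aug 12, 2008.
The patent is granted: Aug 12, 2008 + 11 weeks = Oct 28, 2008.
Comparing: the notice of allowance issues on Sep 29, 2008 vs the patent is granted on Oct 28, 2008. Earlier: the notice of allowance issues.

The notice of allowance issues — Sep 29, 2008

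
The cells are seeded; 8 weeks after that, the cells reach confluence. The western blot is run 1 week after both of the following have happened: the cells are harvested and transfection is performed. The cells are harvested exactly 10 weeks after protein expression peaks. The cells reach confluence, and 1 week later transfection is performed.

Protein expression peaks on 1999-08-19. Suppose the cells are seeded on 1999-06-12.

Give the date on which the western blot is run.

1999-11-04

Protein expression peaks: Aug 19, 1999.
The cells are harvested: Aug 19, 1999 + 10 weeks = Oct 28, 1999.
The cells are seeded: Jun 12, 1999.
The cells reach confluence: Jun 12, 1999 + 8 weeks = Aug 7, 1999.
Transfection is performed: Aug 7, 1999 + 1 week = Aug 14, 1999.
Both prerequisites met — the cells are harvested (Oct 28, 1999), transfection is performed (Aug 14, 1999); the later is Oct 28, 1999.
The western blot is run: Oct 28, 1999 + 1 week = Nov 4, 1999.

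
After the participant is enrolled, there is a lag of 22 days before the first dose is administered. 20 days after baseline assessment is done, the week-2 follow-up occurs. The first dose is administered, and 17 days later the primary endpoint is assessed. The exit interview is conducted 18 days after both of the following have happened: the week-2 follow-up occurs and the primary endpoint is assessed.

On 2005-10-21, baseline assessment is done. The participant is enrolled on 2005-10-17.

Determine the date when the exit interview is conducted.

2005-12-13

Baseline assessment is done: Oct 21, 2005.
The week-2 follow-up occurs: Oct 21, 2005 + 20 days = Nov 10, 2005.
The participant is enrolled: Oct 17, 2005.
The first dose is administered: Oct 17, 2005 + 22 days = Nov 8, 2005.
The primary endpoint is assessed: Nov 8, 2005 + 17 days = Nov 25, 2005.
Both prerequisites met — the week-2 follow-up occurs (Nov 10, 2005), the primary endpoint is assessed (Nov 25, 2005); the later is Nov 25, 2005.
The exit interview is conducted: Nov 25, 2005 + 18 days = Dec 13, 2005.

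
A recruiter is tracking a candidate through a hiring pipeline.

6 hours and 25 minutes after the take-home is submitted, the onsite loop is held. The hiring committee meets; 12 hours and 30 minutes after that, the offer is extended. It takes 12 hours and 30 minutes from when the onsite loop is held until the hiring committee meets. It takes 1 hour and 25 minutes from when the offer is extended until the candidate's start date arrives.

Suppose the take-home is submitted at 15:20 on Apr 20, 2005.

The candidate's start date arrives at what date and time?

00:10 on Apr 22, 2005

The take-home is submitted: 15:20 Apr 20, 2005.
The onsite loop is held: 15:20 Apr 20, 2005 + 6h25m = 21:45 Apr 20, 2005.
The hiring committee meets: 21:45 Apr 20, 2005 + 12h30m = 10:15 Apr 21, 2005.
The offer is extended: 10:15 Apr 21, 2005 + 12h30m = 22:45 Apr 21, 2005.
The candidate's start date arrives: 22:45 Apr 21, 2005 + 1h25m = 00:10 Apr 22, 2005.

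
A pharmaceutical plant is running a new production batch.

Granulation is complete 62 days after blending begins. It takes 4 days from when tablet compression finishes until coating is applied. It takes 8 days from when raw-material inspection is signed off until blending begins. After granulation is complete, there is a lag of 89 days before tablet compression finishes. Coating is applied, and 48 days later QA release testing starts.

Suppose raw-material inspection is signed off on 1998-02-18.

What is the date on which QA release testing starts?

Raw-material inspection is signed off: Feb 18, 1998.
Blending begins: Feb 18, 1998 + 8 days = Feb 26, 1998.
Granulation is complete: Feb 26, 1998 + 62 days = Apr 29, 1998.
Tablet compression finishes: Apr 29, 1998 + 89 days = Jul 27, 1998.
Coating is applied: Jul 27, 1998 + 4 days = Jul 31, 1998.
QA release testing starts: Jul 31, 1998 + 48 days = Sep 17, 1998.

1998-09-17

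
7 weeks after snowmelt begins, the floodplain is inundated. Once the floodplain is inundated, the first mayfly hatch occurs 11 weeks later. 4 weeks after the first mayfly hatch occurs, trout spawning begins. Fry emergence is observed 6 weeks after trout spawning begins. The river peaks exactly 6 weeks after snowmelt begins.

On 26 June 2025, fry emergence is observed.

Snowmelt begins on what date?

Fry emergence is observed: Jun 26, 2025.
Trout spawning begins: Jun 26, 2025 − 6 weeks = May 15, 2025.
The first mayfly hatch occurs: May 15, 2025 − 4 weeks = Apr 17, 2025.
The floodplain is inundated: Apr 17, 2025 − 11 weeks = Jan 30, 2025.
Snowmelt begins: Jan 30, 2025 − 7 weeks = Dec 12, 2024.

12 December 2024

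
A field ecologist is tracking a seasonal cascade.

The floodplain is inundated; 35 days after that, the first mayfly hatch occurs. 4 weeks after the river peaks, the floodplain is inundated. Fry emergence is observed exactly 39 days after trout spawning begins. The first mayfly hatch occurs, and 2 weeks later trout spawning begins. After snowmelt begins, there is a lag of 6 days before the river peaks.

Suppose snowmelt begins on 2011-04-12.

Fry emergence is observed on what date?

2011-08-12

Snowmelt begins: Apr 12, 2011.
The river peaks: Apr 12, 2011 + 6 days = Apr 18, 2011.
The floodplain is inundated: Apr 18, 2011 + 4 weeks = May 16, 2011.
The first mayfly hatch occurs: May 16, 2011 + 35 days = Jun 20, 2011.
Trout spawning begins: Jun 20, 2011 + 2 weeks = Jul 4, 2011.
Fry emergence is observed: Jul 4, 2011 + 39 days = Aug 12, 2011.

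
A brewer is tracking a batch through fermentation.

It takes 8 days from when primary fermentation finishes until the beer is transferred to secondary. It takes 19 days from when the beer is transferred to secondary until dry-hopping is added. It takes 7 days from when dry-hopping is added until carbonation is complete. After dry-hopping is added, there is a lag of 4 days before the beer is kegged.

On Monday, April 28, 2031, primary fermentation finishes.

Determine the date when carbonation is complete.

Primary fermentation finishes: Apr 28, 2031.
The beer is transferred to secondary: Apr 28, 2031 + 8 days = May 6, 2031.
Dry-hopping is added: May 6, 2031 + 19 days = May 25, 2031.
Carbonation is complete: May 25, 2031 + 7 days = Jun 1, 2031.

Sunday, June 1, 2031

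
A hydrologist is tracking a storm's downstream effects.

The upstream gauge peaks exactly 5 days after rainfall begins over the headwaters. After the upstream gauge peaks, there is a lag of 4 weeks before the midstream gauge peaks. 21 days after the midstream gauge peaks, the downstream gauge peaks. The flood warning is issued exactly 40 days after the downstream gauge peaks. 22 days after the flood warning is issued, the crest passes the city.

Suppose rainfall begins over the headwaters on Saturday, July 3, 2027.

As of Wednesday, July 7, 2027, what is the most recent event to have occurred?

Rainfall begins over the headwaters

Rainfall begins over the headwaters: Jul 3, 2027.
The upstream gauge peaks: Jul 3, 2027 + 5 days = Jul 8, 2027.
The midstream gauge peaks: Jul 8, 2027 + 4 weeks = Aug 5, 2027.
The downstream gauge peaks: Aug 5, 2027 + 21 days = Aug 26, 2027.
The flood warning is issued: Aug 26, 2027 + 40 days = Oct 5, 2027.
The crest passes the city: Oct 5, 2027 + 22 days = Oct 27, 2027.
Jul 7, 2027 falls between when rainfall begins over the headwaters (Jul 3, 2027) and when the upstream gauge peaks (Jul 8, 2027).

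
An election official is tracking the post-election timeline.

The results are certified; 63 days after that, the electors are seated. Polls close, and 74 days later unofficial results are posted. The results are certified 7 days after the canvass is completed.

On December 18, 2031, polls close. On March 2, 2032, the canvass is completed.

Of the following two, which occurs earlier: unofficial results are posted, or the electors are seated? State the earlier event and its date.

Unofficial results are posted — March 1, 2032

Polls close: Dec 18, 2031.
Unofficial results are posted: Dec 18, 2031 + 74 days = Mar 1, 2032.
The canvass is completed: Mar 2, 2032.
The results are certified: Mar 2, 2032 + 7 days = Mar 9, 2032.
The electors are seated: Mar 9, 2032 + 63 days = May 11, 2032.
Comparing: unofficial results are posted on Mar 1, 2032 vs the electors are seated on May 11, 2032. Earlier: unofficial results are posted.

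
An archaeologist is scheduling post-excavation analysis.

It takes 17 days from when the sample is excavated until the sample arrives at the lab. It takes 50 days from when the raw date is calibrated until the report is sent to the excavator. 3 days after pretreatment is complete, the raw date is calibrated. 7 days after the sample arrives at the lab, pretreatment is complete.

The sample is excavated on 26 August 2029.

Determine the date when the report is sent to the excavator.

The sample is excavated: Aug 26, 2029.
The sample arrives at the lab: Aug 26, 2029 + 17 days = Sep 12, 2029.
Pretreatment is complete: Sep 12, 2029 + 7 days = Sep 19, 2029.
The raw date is calibrated: Sep 19, 2029 + 3 days = Sep 22, 2029.
The report is sent to the excavator: Sep 22, 2029 + 50 days = Nov 11, 2029.

11 November 2029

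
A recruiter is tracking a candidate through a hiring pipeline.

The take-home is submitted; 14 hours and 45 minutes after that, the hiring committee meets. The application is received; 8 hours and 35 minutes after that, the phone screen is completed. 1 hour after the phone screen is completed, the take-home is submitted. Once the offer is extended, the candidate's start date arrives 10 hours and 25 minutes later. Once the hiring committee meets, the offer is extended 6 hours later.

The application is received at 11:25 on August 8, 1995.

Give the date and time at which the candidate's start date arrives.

04:10 on August 10, 1995

The application is received: 11:25 Aug 8, 1995.
The phone screen is completed: 11:25 Aug 8, 1995 + 8h35m = 20:00 Aug 8, 1995.
The take-home is submitted: 20:00 Aug 8, 1995 + 1h = 21:00 Aug 8, 1995.
The hiring committee meets: 21:00 Aug 8, 1995 + 14h45m = 11:45 Aug 9, 1995.
The offer is extended: 11:45 Aug 9, 1995 + 6h = 17:45 Aug 9, 1995.
The candidate's start date arrives: 17:45 Aug 9, 1995 + 10h25m = 04:10 Aug 10, 1995.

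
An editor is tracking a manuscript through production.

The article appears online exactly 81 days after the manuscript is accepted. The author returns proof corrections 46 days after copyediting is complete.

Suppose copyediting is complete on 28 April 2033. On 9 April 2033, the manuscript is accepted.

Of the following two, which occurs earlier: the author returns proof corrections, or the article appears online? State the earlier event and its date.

Copyediting is complete: Apr 28, 2033.
The author returns proof corrections: Apr 28, 2033 + 46 days = Jun 13, 2033.
The manuscript is accepted: Apr 9, 2033.
The article appears online: Apr 9, 2033 + 81 days = Jun 29, 2033.
Comparing: the author returns proof corrections on Jun 13, 2033 vs the article appears online on Jun 29, 2033. Earlier: the author returns proof corrections.

The author returns proof corrections — 13 June 2033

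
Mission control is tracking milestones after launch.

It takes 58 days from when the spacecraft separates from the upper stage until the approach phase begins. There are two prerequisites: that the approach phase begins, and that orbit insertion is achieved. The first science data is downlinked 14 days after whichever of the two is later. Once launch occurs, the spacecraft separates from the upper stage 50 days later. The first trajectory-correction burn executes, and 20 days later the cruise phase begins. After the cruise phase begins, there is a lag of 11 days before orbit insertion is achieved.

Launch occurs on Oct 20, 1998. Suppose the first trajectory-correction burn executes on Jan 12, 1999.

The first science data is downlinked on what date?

Feb 26, 1999

Launch occurs: Oct 20, 1998.
The spacecraft separates from the upper stage: Oct 20, 1998 + 50 days = Dec 9, 1998.
The approach phase begins: Dec 9, 1998 + 58 days = Feb 5, 1999.
The first trajectory-correction burn executes: Jan 12, 1999.
The cruise phase begins: Jan 12, 1999 + 20 days = Feb 1, 1999.
Orbit insertion is achieved: Feb 1, 1999 + 11 days = Feb 12, 1999.
Both prerequisites met — the approach phase begins (Feb 5, 1999), orbit insertion is achieved (Feb 12, 1999); the later is Feb 12, 1999.
The first science data is downlinked: Feb 12, 1999 + 14 days = Feb 26, 1999.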